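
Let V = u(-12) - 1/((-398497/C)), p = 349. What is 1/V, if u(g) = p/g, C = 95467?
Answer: -4781964/137929849 ≈ -0.034670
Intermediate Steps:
u(g) = 349/g
V = -137929849/4781964 (V = 349/(-12) - 1/((-398497/95467)) = 349*(-1/12) - 1/((-398497*1/95467)) = -349/12 - 1/(-398497/95467) = -349/12 - 1*(-95467/398497) = -349/12 + 95467/398497 = -137929849/4781964 ≈ -28.844)
1/V = 1/(-137929849/4781964) = -4781964/137929849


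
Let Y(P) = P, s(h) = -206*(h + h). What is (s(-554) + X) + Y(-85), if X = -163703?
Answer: 64460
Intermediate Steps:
s(h) = -412*h
(s(-554) + X) + Y(-85) = (-412*(-554) - 163703) - 85 = (228248 - 163703) - 85 = 64545 - 85 = 64460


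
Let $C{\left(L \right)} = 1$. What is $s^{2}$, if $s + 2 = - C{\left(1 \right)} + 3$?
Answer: $0$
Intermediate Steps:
$s = 0$ ($s = -2 + \left(\left(-1\right) 1 + 3\right) = -2 + \left(-1 + 3\right) = -2 + 2 = 0$)
$s^{2} = 0^{2} = 0$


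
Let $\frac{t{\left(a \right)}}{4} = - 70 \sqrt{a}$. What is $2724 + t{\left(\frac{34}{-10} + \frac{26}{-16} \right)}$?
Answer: $2724 - 14 i \sqrt{2010} \approx 2724.0 - 627.66 i$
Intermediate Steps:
$t{\left(a \right)} = - 280 \sqrt{a}$ ($t{\left(a \right)} = 4 \left(- 70 \sqrt{a}\right) = - 280 \sqrt{a}$)
$2724 + t{\left(\frac{34}{-10} + \frac{26}{-16} \right)} = 2724 - 280 \sqrt{\frac{34}{-10} + \frac{26}{-16}} = 2724 - 280 \sqrt{34 \left(- \frac{1}{10}\right) + 26 \left(- \frac{1}{16}\right)} = 2724 - 280 \sqrt{- \frac{17}{5} - \frac{13}{8}} = 2724 - 280 \sqrt{- \frac{201}{40}} = 2724 - 280 \frac{i \sqrt{2010}}{20} = 2724 - 14 i \sqrt{2010}$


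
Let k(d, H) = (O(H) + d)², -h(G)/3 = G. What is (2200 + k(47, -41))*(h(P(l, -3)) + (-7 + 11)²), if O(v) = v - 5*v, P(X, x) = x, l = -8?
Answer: 1168025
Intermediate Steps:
h(G) = -3*G
O(v) = -4*v
k(d, H) = (d - 4*H)² (k(d, H) = (-4*H + d)² = (d - 4*H)²)
(2200 + k(47, -41))*(h(P(l, -3)) + (-7 + 11)²) = (2200 + (-1*47 + 4*(-41))²)*(-3*(-3) + (-7 + 11)²) = (2200 + (-47 - 164)²)*(9 + 4²) = (2200 + (-211)²)*(9 + 16) = (2200 + 44521)*25 = 46721*25 = 1168025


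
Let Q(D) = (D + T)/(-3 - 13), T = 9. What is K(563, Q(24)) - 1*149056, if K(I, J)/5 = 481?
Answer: -146651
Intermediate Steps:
Q(D) = -9/16 - D/16 (Q(D) = (D + 9)/(-3 - 13) = (9 + D)/(-16) = (9 + D)*(-1/16) = -9/16 - D/16)
K(I, J) = 2405 (K(I, J) = 5*481 = 2405)
K(563, Q(24)) - 1*149056 = 2405 - 1*149056 = 2405 - 149056 = -146651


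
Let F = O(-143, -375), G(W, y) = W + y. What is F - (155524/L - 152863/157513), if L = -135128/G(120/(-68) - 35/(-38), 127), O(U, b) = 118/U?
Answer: 71444019790991163/491552960646748 ≈ 145.34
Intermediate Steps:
F = -118/143 (F = 118/(-143) = 118*(-1/143) = -118/143 ≈ -0.82517)
L = -87292688/81497 (L = -135128/((120/(-68) - 35/(-38)) + 127) = -135128/((120*(-1/68) - 35*(-1/38)) + 127) = -135128/((-30/17 + 35/38) + 127) = -135128/(-545/646 + 127) = -135128/81497/646 = -135128*646/81497 = -87292688/81497 ≈ -1071.1)
F - (155524/L - 152863/157513) = -118/143 - (155524/(-87292688/81497) - 152863/157513) = -118/143 - (155524*(-81497/87292688) - 152863*1/157513) = -118/143 - (-3168684857/21823172 - 152863/157513) = -118/143 - 1*(-502445013422077/3437433291236) = -118/143 + 502445013422077/3437433291236 = 71444019790991163/491552960646748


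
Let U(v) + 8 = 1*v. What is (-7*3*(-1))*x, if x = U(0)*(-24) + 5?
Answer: 4137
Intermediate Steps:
U(v) = -8 + v (U(v) = -8 + 1*v = -8 + v)
x = 197 (x = (-8 + 0)*(-24) + 5 = -8*(-24) + 5 = 192 + 5 = 197)
(-7*3*(-1))*x = (-7*3*(-1))*197 = -21*(-1)*197 = 21*197 = 4137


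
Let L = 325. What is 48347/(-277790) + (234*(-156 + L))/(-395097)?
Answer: -10029079333/36584665210 ≈ -0.27413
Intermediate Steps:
48347/(-277790) + (234*(-156 + L))/(-395097) = 48347/(-277790) + (234*(-156 + 325))/(-395097) = 48347*(-1/277790) + (234*169)*(-1/395097) = -48347/277790 + 39546*(-1/395097) = -48347/277790 - 13182/131699 = -10029079333/36584665210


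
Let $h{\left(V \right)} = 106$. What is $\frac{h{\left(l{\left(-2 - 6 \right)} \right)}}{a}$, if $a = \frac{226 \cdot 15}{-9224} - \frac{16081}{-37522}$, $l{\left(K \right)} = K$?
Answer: $\frac{9171727592}{5282891} \approx 1736.1$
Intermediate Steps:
$a = \frac{5282891}{86525732}$ ($a = 3390 \left(- \frac{1}{9224}\right) - - \frac{16081}{37522} = - \frac{1695}{4612} + \frac{16081}{37522} = \frac{5282891}{86525732} \approx 0.061056$)
$\frac{h{\left(l{\left(-2 - 6 \right)} \right)}}{a} = \frac{106}{\frac{5282891}{86525732}} = 106 \cdot \frac{86525732}{5282891} = \frac{9171727592}{5282891}$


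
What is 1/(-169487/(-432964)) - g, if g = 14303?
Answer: -2423739597/169487 ≈ -14300.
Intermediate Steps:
1/(-169487/(-432964)) - g = 1/(-169487/(-432964)) - 1*14303 = 1/(-169487*(-1/432964)) - 14303 = 1/(169487/432964) - 14303 = 432964/169487 - 14303 = -2423739597/169487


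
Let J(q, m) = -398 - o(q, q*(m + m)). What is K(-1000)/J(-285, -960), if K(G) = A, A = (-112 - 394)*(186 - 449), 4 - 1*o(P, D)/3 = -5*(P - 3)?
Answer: 2893/85 ≈ 34.035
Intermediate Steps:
o(P, D) = -33 + 15*P (o(P, D) = 12 - (-15)*(P - 3) = 12 - (-15)*(-3 + P) = 12 - 3*(15 - 5*P) = 12 + (-45 + 15*P) = -33 + 15*P)
A = 133078 (A = -506*(-263) = 133078)
K(G) = 133078
J(q, m) = -365 - 15*q (J(q, m) = -398 - (-33 + 15*q) = -398 + (33 - 15*q) = -365 - 15*q)
K(-1000)/J(-285, -960) = 133078/(-365 - 15*(-285)) = 133078/(-365 + 4275) = 133078/3910 = 133078*(1/3910) = 2893/85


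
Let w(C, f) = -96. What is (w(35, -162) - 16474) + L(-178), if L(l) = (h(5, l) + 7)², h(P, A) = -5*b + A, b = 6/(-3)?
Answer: 9351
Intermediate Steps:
b = -2 (b = 6*(-⅓) = -2)
h(P, A) = 10 + A (h(P, A) = -5*(-2) + A = 10 + A)
L(l) = (17 + l)² (L(l) = ((10 + l) + 7)² = (17 + l)²)
(w(35, -162) - 16474) + L(-178) = (-96 - 16474) + (17 - 178)² = -16570 + (-161)² = -16570 + 25921 = 9351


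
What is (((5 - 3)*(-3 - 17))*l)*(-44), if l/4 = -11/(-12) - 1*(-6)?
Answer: 146080/3 ≈ 48693.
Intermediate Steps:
l = 83/3 (l = 4*(-11/(-12) - 1*(-6)) = 4*(-11*(-1/12) + 6) = 4*(11/12 + 6) = 4*(83/12) = 83/3 ≈ 27.667)
(((5 - 3)*(-3 - 17))*l)*(-44) = (((5 - 3)*(-3 - 17))*(83/3))*(-44) = ((2*(-20))*(83/3))*(-44) = -40*83/3*(-44) = -3320/3*(-44) = 146080/3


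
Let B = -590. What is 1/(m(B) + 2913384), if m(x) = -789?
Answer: 1/2912595 ≈ 3.4334e-7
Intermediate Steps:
1/(m(B) + 2913384) = 1/(-789 + 2913384) = 1/2912595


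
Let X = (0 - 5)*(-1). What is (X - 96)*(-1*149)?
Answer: 13559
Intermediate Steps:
X = 5 (X = -5*(-1) = 5)
(X - 96)*(-1*149) = (5 - 96)*(-1*149) = -91*(-149) = 13559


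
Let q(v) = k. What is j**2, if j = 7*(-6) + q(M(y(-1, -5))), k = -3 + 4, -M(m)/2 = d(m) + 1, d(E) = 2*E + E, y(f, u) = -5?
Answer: 1681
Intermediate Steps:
d(E) = 3*E
M(m) = -2 - 6*m (M(m) = -2*(3*m + 1) = -2*(1 + 3*m) = -2 - 6*m)
k = 1
q(v) = 1
j = -41 (j = 7*(-6) + 1 = -42 + 1 = -41)
j**2 = (-41)**2 = 1681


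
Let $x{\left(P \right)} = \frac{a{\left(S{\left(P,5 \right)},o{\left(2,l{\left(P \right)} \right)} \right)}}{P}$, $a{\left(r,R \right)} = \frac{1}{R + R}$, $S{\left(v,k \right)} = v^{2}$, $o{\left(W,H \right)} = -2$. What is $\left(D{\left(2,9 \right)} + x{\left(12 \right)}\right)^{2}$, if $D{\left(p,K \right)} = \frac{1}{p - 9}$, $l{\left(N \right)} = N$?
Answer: $\frac{3025}{112896} \approx 0.026795$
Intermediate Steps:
$D{\left(p,K \right)} = \frac{1}{-9 + p}$
$a{\left(r,R \right)} = \frac{1}{2 R}$
$x{\left(P \right)} = - \frac{1}{4 P}$ ($x{\left(P \right)} = \frac{\frac{1}{2} \frac{1}{-2}}{P} = \frac{\frac{1}{2} \left(- \frac{1}{2}\right)}{P} = - \frac{1}{4 P}$)
$\left(D{\left(2,9 \right)} + x{\left(12 \right)}\right)^{2} = \left(\frac{1}{-9 + 2} - \frac{1}{4 \cdot 12}\right)^{2} = \left(\frac{1}{-7} - \frac{1}{48}\right)^{2} = \left(- \frac{1}{7} - \frac{1}{48}\right)^{2} = \left(- \frac{55}{336}\right)^{2} = \frac{3025}{112896}$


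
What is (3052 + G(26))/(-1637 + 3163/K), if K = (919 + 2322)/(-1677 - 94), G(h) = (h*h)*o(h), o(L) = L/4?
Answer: -574583/259695 ≈ -2.2125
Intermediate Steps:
o(L) = L/4 (o(L) = L*(¼) = L/4)
G(h) = h³/4 (G(h) = (h*h)*(h/4) = h²*(h/4) = h³/4)
K = -463/253 (K = 3241/(-1771) = 3241*(-1/1771) = -463/253 ≈ -1.8300)
(3052 + G(26))/(-1637 + 3163/K) = (3052 + (¼)*26³)/(-1637 + 3163/(-463/253)) = (3052 + (¼)*17576)/(-1637 + 3163*(-253/463)) = (3052 + 4394)/(-1637 - 800239/463) = 7446/(-1558170/463) = 7446*(-463/1558170) = -574583/259695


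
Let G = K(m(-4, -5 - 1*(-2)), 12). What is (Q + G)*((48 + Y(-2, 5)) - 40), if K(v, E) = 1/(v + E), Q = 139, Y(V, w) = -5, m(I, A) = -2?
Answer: 4173/10 ≈ 417.30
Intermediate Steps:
K(v, E) = 1/(E + v)
G = ⅒ (G = 1/(12 - 2) = 1/10 = ⅒ ≈ 0.10000)
(Q + G)*((48 + Y(-2, 5)) - 40) = (139 + ⅒)*((48 - 5) - 40) = 1391*(43 - 40)/10 = (1391/10)*3 = 4173/10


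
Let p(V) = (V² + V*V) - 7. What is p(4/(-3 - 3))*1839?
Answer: -33715/3 ≈ -11238.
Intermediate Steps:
p(V) = -7 + 2*V² (p(V) = (V² + V²) - 7 = 2*V² - 7 = -7 + 2*V²)
p(4/(-3 - 3))*1839 = (-7 + 2*(4/(-3 - 3))²)*1839 = (-7 + 2*(4/(-6))²)*1839 = (-7 + 2*(4*(-⅙))²)*1839 = (-7 + 2*(-⅔)²)*1839 = (-7 + 2*(4/9))*1839 = (-7 + 8/9)*1839 = -55/9*1839 = -33715/3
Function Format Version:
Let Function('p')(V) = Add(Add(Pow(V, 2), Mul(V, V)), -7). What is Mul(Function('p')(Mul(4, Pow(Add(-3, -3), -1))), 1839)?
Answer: Rational(-33715, 3) ≈ -11238.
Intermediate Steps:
Function('p')(V) = Add(-7, Mul(2, Pow(V, 2))) (Function('p')(V) = Add(Add(Pow(V, 2), Pow(V, 2)), -7) = Add(Mul(2, Pow(V, 2)), -7) = Add(-7, Mul(2, Pow(V, 2))))
Mul(Function('p')(Mul(4, Pow(Add(-3, -3), -1))), 1839) = Mul(Add(-7, Mul(2, Pow(Mul(4, Pow(Add(-3, -3), -1)), 2))), 1839) = Mul(Add(-7, Mul(2, Pow(Mul(4, Pow(-6, -1)), 2))), 1839) = Mul(Add(-7, Mul(2, Pow(Mul(4, Rational(-1, 6)), 2))), 1839) = Mul(Add(-7, Mul(2, Pow(Rational(-2, 3), 2))), 1839) = Mul(Add(-7, Mul(2, Rational(4, 9))), 1839) = Mul(Add(-7, Rational(8, 9)), 1839) = Mul(Rational(-55, 9), 1839) = Rational(-33715, 3)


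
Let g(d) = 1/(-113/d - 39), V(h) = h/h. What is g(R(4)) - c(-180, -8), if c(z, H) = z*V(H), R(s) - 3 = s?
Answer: 69473/386 ≈ 179.98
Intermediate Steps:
V(h) = 1
R(s) = 3 + s
c(z, H) = z (c(z, H) = z*1 = z)
g(d) = 1/(-39 - 113/d)
g(R(4)) - c(-180, -8) = -(3 + 4)/(113 + 39*(3 + 4)) - 1*(-180) = -1*7/(113 + 39*7) + 180 = -1*7/(113 + 273) + 180 = -1*7/386 + 180 = -1*7*1/386 + 180 = -7/386 + 180 = 69473/386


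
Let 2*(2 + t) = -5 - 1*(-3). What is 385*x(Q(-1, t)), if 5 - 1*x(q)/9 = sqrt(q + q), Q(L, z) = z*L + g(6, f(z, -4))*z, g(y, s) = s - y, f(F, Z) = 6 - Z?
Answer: 17325 - 10395*I*sqrt(2) ≈ 17325.0 - 14701.0*I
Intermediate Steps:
t = -3 (t = -2 + (-5 - 1*(-3))/2 = -2 + (-5 + 3)/2 = -2 + (1/2)*(-2) = -2 - 1 = -3)
Q(L, z) = 4*z + L*z (Q(L, z) = z*L + ((6 - 1*(-4)) - 1*6)*z = L*z + ((6 + 4) - 6)*z = L*z + (10 - 6)*z = L*z + 4*z = 4*z + L*z)
x(q) = 45 - 9*sqrt(2)*sqrt(q) (x(q) = 45 - 9*sqrt(q + q) = 45 - 9*sqrt(2)*sqrt(q))
385*x(Q(-1, t)) = 385*(45 - 9*sqrt(2)*sqrt(-3*(4 - 1))) = 385*(45 - 9*sqrt(2)*sqrt(-3*3)) = 385*(45 - 9*sqrt(2)*sqrt(-9)) = 385*(45 - 9*sqrt(2)*3*I) = 385*(45 - 27*I*sqrt(2)) = 17325 - 10395*I*sqrt(2)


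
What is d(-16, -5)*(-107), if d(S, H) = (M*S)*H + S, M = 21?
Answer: -178048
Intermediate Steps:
d(S, H) = S + 21*H*S (d(S, H) = (21*S)*H + S = 21*H*S + S = S + 21*H*S)
d(-16, -5)*(-107) = -16*(1 + 21*(-5))*(-107) = -16*(1 - 105)*(-107) = -16*(-104)*(-107) = 1664*(-107) = -178048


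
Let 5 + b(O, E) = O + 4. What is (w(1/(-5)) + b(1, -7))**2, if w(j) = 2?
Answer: 4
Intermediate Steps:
b(O, E) = -1 + O (b(O, E) = -5 + (O + 4) = -5 + (4 + O) = -1 + O)
(w(1/(-5)) + b(1, -7))**2 = (2 + (-1 + 1))**2 = (2 + 0)**2 = 2**2 = 4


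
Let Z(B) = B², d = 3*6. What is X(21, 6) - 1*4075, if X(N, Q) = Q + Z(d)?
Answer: -3745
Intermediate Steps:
d = 18
X(N, Q) = 324 + Q (X(N, Q) = Q + 18² = Q + 324 = 324 + Q)
X(21, 6) - 1*4075 = (324 + 6) - 1*4075 = 330 - 4075 = -3745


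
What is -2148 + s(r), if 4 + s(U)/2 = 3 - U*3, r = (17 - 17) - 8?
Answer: -2102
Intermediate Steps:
r = -8 (r = 0 - 8 = -8)
s(U) = -2 - 6*U (s(U) = -8 + 2*(3 - U*3) = -8 + 2*(3 - 3*U) = -8 + (6 - 6*U) = -2 - 6*U)
-2148 + s(r) = -2148 + (-2 - 6*(-8)) = -2148 + (-2 + 48) = -2148 + 46 = -2102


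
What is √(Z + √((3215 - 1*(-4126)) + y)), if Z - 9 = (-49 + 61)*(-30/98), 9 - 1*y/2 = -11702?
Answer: √(261 + 49*√30763)/7 ≈ 13.443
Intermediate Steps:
y = 23422 (y = 18 - 2*(-11702) = 18 + 23404 = 23422)
Z = 261/49 (Z = 9 + (-49 + 61)*(-30/98) = 9 + 12*(-30*1/98) = 9 + 12*(-15/49) = 9 - 180/49 = 261/49 ≈ 5.3265)
√(Z + √((3215 - 1*(-4126)) + y)) = √(261/49 + √((3215 - 1*(-4126)) + 23422)) = √(261/49 + √((3215 + 4126) + 23422)) = √(261/49 + √(7341 + 23422)) = √(261/49 + √30763)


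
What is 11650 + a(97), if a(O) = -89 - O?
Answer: 11464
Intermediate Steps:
11650 + a(97) = 11650 + (-89 - 1*97) = 11650 + (-89 - 97) = 11650 - 186 = 11464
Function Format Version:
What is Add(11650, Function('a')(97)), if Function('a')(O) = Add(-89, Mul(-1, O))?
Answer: 11464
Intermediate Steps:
Add(11650, Function('a')(97)) = Add(11650, Add(-89, Mul(-1, 97))) = Add(11650, Add(-89, -97)) = Add(11650, -186) = 11464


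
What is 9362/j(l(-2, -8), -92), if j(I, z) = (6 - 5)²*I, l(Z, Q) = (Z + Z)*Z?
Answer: 4681/4 ≈ 1170.3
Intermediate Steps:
l(Z, Q) = 2*Z² (l(Z, Q) = (2*Z)*Z = 2*Z²)
j(I, z) = I (j(I, z) = 1²*I = 1*I = I)
9362/j(l(-2, -8), -92) = 9362/((2*(-2)²)) = 9362/((2*4)) = 9362/8 = 9362*(⅛) = 4681/4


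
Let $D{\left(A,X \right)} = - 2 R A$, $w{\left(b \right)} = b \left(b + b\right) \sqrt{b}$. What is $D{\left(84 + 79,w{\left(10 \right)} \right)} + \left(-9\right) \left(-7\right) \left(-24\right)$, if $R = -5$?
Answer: $118$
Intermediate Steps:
$w{\left(b \right)} = 2 b^{\frac{5}{2}}$ ($w{\left(b \right)} = b 2 b \sqrt{b} = 2 b^{2} \sqrt{b} = 2 b^{\frac{5}{2}}$)
$D{\left(A,X \right)} = 10 A$ ($D{\left(A,X \right)} = \left(-2\right) \left(-5\right) A = 10 A$)
$D{\left(84 + 79,w{\left(10 \right)} \right)} + \left(-9\right) \left(-7\right) \left(-24\right) = 10 \left(84 + 79\right) + \left(-9\right) \left(-7\right) \left(-24\right) = 10 \cdot 163 + 63 \left(-24\right) = 1630 - 1512 = 118$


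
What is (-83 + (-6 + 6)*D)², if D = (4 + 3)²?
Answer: 6889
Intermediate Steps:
D = 49 (D = 7² = 49)
(-83 + (-6 + 6)*D)² = (-83 + (-6 + 6)*49)² = (-83 + 0*49)² = (-83 + 0)² = (-83)² = 6889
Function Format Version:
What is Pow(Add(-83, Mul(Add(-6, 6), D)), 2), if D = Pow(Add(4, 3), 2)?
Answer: 6889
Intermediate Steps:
D = 49 (D = Pow(7, 2) = 49)
Pow(Add(-83, Mul(Add(-6, 6), D)), 2) = Pow(Add(-83, Mul(Add(-6, 6), 49)), 2) = Pow(Add(-83, Mul(0, 49)), 2) = Pow(Add(-83, 0), 2) = Pow(-83, 2) = 6889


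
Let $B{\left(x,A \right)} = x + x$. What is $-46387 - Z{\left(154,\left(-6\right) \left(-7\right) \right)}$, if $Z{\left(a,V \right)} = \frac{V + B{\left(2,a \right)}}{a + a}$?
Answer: $- \frac{7143621}{154} \approx -46387.0$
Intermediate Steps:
$B{\left(x,A \right)} = 2 x$
$Z{\left(a,V \right)} = \frac{4 + V}{2 a}$ ($Z{\left(a,V \right)} = \frac{V + 2 \cdot 2}{a + a} = \frac{V + 4}{2 a} = \left(4 + V\right) \frac{1}{2 a} = \frac{4 + V}{2 a}$)
$-46387 - Z{\left(154,\left(-6\right) \left(-7\right) \right)} = -46387 - \frac{4 - -42}{2 \cdot 154} = -46387 - \frac{1}{2} \cdot \frac{1}{154} \left(4 + 42\right) = -46387 - \frac{1}{2} \cdot \frac{1}{154} \cdot 46 = -46387 - \frac{23}{154} = - \frac{7143621}{154}$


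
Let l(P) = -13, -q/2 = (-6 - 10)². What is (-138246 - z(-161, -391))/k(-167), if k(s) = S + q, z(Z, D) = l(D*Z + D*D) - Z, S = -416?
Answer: 69197/464 ≈ 149.13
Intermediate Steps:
q = -512 (q = -2*(-6 - 10)² = -2*(-16)² = -2*256 = -512)
z(Z, D) = -13 - Z
k(s) = -928 (k(s) = -416 - 512 = -928)
(-138246 - z(-161, -391))/k(-167) = (-138246 - (-13 - 1*(-161)))/(-928) = (-138246 - (-13 + 161))*(-1/928) = (-138246 - 1*148)*(-1/928) = (-138246 - 148)*(-1/928) = -138394*(-1/928) = 69197/464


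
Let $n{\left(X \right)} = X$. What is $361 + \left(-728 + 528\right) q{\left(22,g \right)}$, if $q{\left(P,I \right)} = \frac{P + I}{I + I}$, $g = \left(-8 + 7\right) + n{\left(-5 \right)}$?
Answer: $\frac{1883}{3} \approx 627.67$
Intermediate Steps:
$g = -6$ ($g = \left(-8 + 7\right) - 5 = -1 - 5 = -6$)
$q{\left(P,I \right)} = \frac{I + P}{2 I}$
$361 + \left(-728 + 528\right) q{\left(22,g \right)} = 361 + \left(-728 + 528\right) \frac{-6 + 22}{2 \left(-6\right)} = 361 - 200 \cdot \frac{1}{2} \left(- \frac{1}{6}\right) 16 = 361 - - \frac{800}{3} = 361 + \frac{800}{3} = \frac{1883}{3}$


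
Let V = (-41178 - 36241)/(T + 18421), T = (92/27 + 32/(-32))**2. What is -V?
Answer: 56438451/13433134 ≈ 4.2014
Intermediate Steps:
T = 4225/729 (T = (92*(1/27) + 32*(-1/32))**2 = (92/27 - 1)**2 = (65/27)**2 = 4225/729 ≈ 5.7956)
V = -56438451/13433134 (V = (-41178 - 36241)/(4225/729 + 18421) = -77419/13433134/729 = -77419*729/13433134 = -56438451/13433134 ≈ -4.2014)
-V = -1*(-56438451/13433134) = 56438451/13433134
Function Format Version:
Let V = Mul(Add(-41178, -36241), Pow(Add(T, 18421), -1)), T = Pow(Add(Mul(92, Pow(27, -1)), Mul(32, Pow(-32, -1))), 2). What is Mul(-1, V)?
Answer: Rational(56438451, 13433134) ≈ 4.2014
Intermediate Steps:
T = Rational(4225, 729) (T = Pow(Add(Mul(92, Rational(1, 27)), Mul(32, Rational(-1, 32))), 2) = Pow(Add(Rational(92, 27), -1), 2) = Pow(Rational(65, 27), 2) = Rational(4225, 729) ≈ 5.7956)
V = Rational(-56438451, 13433134) (V = Mul(Add(-41178, -36241), Pow(Add(Rational(4225, 729), 18421), -1)) = Mul(-77419, Pow(Rational(13433134, 729), -1)) = Mul(-77419, Rational(729, 13433134)) = Rational(-56438451, 13433134) ≈ -4.2014)
Mul(-1, V) = Mul(-1, Rational(-56438451, 13433134)) = Rational(56438451, 13433134)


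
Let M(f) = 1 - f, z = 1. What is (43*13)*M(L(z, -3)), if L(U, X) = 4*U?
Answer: -1677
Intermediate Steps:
(43*13)*M(L(z, -3)) = (43*13)*(1 - 4) = 559*(1 - 1*4) = 559*(1 - 4) = 559*(-3) = -1677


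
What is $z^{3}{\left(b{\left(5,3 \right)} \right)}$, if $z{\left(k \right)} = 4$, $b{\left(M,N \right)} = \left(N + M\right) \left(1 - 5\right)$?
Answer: $64$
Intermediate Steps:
$b{\left(M,N \right)} = - 4 M - 4 N$ ($b{\left(M,N \right)} = \left(M + N\right) \left(-4\right) = - 4 M - 4 N$)
$z^{3}{\left(b{\left(5,3 \right)} \right)} = 4^{3} = 64$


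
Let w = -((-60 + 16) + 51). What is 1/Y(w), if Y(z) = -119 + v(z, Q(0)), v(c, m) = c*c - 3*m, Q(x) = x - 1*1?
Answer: -1/67 ≈ -0.014925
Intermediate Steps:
Q(x) = -1 + x (Q(x) = x - 1 = -1 + x)
v(c, m) = c**2 - 3*m
w = -7 (w = -(-44 + 51) = -1*7 = -7)
Y(z) = -116 + z**2 (Y(z) = -119 + (z**2 - 3*(-1 + 0)) = -119 + (z**2 - 3*(-1)) = -119 + (z**2 + 3) = -119 + (3 + z**2) = -116 + z**2)
1/Y(w) = 1/(-116 + (-7)**2) = 1/(-116 + 49) = 1/(-67) = -1/67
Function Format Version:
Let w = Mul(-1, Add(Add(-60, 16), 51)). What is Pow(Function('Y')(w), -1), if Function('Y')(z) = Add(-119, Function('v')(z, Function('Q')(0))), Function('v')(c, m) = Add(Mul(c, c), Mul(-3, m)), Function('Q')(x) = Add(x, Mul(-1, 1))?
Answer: Rational(-1, 67) ≈ -0.014925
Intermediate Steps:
Function('Q')(x) = Add(-1, x) (Function('Q')(x) = Add(x, -1) = Add(-1, x))
Function('v')(c, m) = Add(Pow(c, 2), Mul(-3, m))
w = -7 (w = Mul(-1, Add(-44, 51)) = Mul(-1, 7) = -7)
Function('Y')(z) = Add(-116, Pow(z, 2)) (Function('Y')(z) = Add(-119, Add(Pow(z, 2), Mul(-3, Add(-1, 0)))) = Add(-119, Add(Pow(z, 2), Mul(-3, -1))) = Add(-119, Add(Pow(z, 2), 3)) = Add(-119, Add(3, Pow(z, 2))) = Add(-116, Pow(z, 2)))
Pow(Function('Y')(w), -1) = Pow(Add(-116, Pow(-7, 2)), -1) = Pow(Add(-116, 49), -1) = Pow(-67, -1) = Rational(-1, 67)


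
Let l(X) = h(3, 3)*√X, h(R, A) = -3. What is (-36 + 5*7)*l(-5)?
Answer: 3*I*√5 ≈ 6.7082*I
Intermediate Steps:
l(X) = -3*√X
(-36 + 5*7)*l(-5) = (-36 + 5*7)*(-3*I*√5) = (-36 + 35)*(-3*I*√5) = -(-3)*I*√5 = 3*I*√5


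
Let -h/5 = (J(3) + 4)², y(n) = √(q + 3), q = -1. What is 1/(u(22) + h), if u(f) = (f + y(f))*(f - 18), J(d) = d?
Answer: -157/24617 - 4*√2/24617 ≈ -0.0066075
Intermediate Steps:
y(n) = √2 (y(n) = √(-1 + 3) = √2)
h = -245 (h = -5*(3 + 4)² = -5*7² = -5*49 = -245)
u(f) = (-18 + f)*(f + √2) (u(f) = (f + √2)*(f - 18) = (f + √2)*(-18 + f) = (-18 + f)*(f + √2))
1/(u(22) + h) = 1/((22² - 18*22 - 18*√2 + 22*√2) - 245) = 1/((484 - 396 - 18*√2 + 22*√2) - 245) = 1/((88 + 4*√2) - 245) = 1/(-157 + 4*√2)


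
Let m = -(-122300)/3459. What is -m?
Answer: -122300/3459 ≈ -35.357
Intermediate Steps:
m = 122300/3459 (m = -(-122300)/3459 = -100*(-1223/3459) = 122300/3459 ≈ 35.357)
-m = -1*122300/3459 = -122300/3459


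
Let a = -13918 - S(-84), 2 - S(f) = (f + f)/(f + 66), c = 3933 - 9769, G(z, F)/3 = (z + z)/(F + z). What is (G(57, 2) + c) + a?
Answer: -3494134/177 ≈ -19741.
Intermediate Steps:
G(z, F) = 6*z/(F + z) (G(z, F) = 3*((z + z)/(F + z)) = 3*((2*z)/(F + z)) = 3*(2*z/(F + z)) = 6*z/(F + z))
c = -5836
S(f) = 2 - 2*f/(66 + f) (S(f) = 2 - (f + f)/(f + 66) = 2 - 2*f/(66 + f))
a = -41732/3 (a = -13918 - 132/(66 - 84) = -13918 - 132/(-18) = -13918 - 132*(-1)/18 = -13918 - 1*(-22/3) = -13918 + 22/3 = -41732/3 ≈ -13911.)
(G(57, 2) + c) + a = (6*57/(2 + 57) - 5836) - 41732/3 = (6*57/59 - 5836) - 41732/3 = (6*57*(1/59) - 5836) - 41732/3 = (342/59 - 5836) - 41732/3 = -343982/59 - 41732/3 = -3494134/177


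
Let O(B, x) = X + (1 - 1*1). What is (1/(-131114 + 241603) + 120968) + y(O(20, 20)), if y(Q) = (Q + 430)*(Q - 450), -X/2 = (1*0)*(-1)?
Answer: -8013988147/110489 ≈ -72532.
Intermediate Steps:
X = 0 (X = -2*1*0*(-1) = -0*(-1) = -2*0 = 0)
O(B, x) = 0 (O(B, x) = 0 + (1 - 1*1) = 0 + (1 - 1) = 0 + 0 = 0)
y(Q) = (-450 + Q)*(430 + Q) (y(Q) = (430 + Q)*(-450 + Q) = (-450 + Q)*(430 + Q))
(1/(-131114 + 241603) + 120968) + y(O(20, 20)) = (1/(-131114 + 241603) + 120968) + (-193500 + 0**2 - 20*0) = (1/110489 + 120968) + (-193500 + 0 + 0) = (1/110489 + 120968) - 193500 = 13365633353/110489 - 193500 = -8013988147/110489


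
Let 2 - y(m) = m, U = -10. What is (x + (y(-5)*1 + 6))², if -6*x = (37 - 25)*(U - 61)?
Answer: 24025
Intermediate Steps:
y(m) = 2 - m
x = 142 (x = -(37 - 25)*(-10 - 61)/6 = -2*(-71) = -⅙*(-852) = 142)
(x + (y(-5)*1 + 6))² = (142 + ((2 - 1*(-5))*1 + 6))² = (142 + ((2 + 5)*1 + 6))² = (142 + (7*1 + 6))² = (142 + (7 + 6))² = (142 + 13)² = 155² = 24025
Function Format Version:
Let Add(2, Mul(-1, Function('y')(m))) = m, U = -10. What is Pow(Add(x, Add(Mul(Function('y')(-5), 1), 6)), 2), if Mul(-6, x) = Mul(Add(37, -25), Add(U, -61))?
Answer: 24025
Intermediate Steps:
Function('y')(m) = Add(2, Mul(-1, m))
x = 142 (x = Mul(Rational(-1, 6), Mul(Add(37, -25), Add(-10, -61))) = Mul(Rational(-1, 6), Mul(12, -71)) = Mul(Rational(-1, 6), -852) = 142)
Pow(Add(x, Add(Mul(Function('y')(-5), 1), 6)), 2) = Pow(Add(142, Add(Mul(Add(2, Mul(-1, -5)), 1), 6)), 2) = Pow(Add(142, Add(Mul(Add(2, 5), 1), 6)), 2) = Pow(Add(142, Add(Mul(7, 1), 6)), 2) = Pow(Add(142, Add(7, 6)), 2) = Pow(Add(142, 13), 2) = Pow(155, 2) = 24025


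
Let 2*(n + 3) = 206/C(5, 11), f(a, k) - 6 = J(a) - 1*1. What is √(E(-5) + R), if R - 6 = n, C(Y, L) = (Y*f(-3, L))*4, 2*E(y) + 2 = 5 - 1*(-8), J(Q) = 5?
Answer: √3606/20 ≈ 3.0025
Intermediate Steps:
f(a, k) = 10 (f(a, k) = 6 + (5 - 1*1) = 6 + (5 - 1) = 6 + 4 = 10)
E(y) = 11/2 (E(y) = -1 + (5 - 1*(-8))/2 = -1 + (5 + 8)/2 = -1 + (½)*13 = -1 + 13/2 = 11/2)
C(Y, L) = 40*Y (C(Y, L) = (Y*10)*4 = (10*Y)*4 = 40*Y)
n = -497/200 (n = -3 + (206/((40*5)))/2 = -3 + (206/200)/2 = -3 + (206*(1/200))/2 = -3 + (½)*(103/100) = -3 + 103/200 = -497/200 ≈ -2.4850)
R = 703/200 (R = 6 - 497/200 = 703/200 ≈ 3.5150)
√(E(-5) + R) = √(11/2 + 703/200) = √(1803/200) = √3606/20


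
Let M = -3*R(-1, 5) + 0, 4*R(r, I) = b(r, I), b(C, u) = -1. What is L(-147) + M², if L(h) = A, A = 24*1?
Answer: 393/16 ≈ 24.563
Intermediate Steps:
A = 24
R(r, I) = -¼ (R(r, I) = (¼)*(-1) = -¼)
L(h) = 24
M = ¾ (M = -3*(-¼) + 0 = ¾ + 0 = ¾ ≈ 0.75000)
L(-147) + M² = 24 + (¾)² = 24 + 9/16 = 393/16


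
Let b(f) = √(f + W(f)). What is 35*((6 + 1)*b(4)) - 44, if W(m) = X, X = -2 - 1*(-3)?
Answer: -44 + 245*√5 ≈ 503.84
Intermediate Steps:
X = 1 (X = -2 + 3 = 1)
W(m) = 1
b(f) = √(1 + f) (b(f) = √(f + 1) = √(1 + f))
35*((6 + 1)*b(4)) - 44 = 35*((6 + 1)*√(1 + 4)) - 44 = 35*(7*√5) - 44 = 245*√5 - 44 = -44 + 245*√5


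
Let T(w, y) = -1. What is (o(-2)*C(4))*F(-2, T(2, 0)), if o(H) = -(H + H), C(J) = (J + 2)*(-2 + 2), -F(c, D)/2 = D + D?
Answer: 0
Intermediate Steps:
F(c, D) = -4*D (F(c, D) = -2*(D + D) = -4*D)
C(J) = 0 (C(J) = (2 + J)*0 = 0)
o(H) = -2*H
(o(-2)*C(4))*F(-2, T(2, 0)) = (-2*(-2)*0)*(-4*(-1)) = (4*0)*4 = 0*4 = 0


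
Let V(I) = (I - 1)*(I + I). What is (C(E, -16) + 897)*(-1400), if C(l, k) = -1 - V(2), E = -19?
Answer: -1248800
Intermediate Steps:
V(I) = 2*I*(-1 + I) (V(I) = (-1 + I)*(2*I) = 2*I*(-1 + I))
C(l, k) = -5 (C(l, k) = -1 - 2*2*(-1 + 2) = -1 - 2*2 = -1 - 1*4 = -1 - 4 = -5)
(C(E, -16) + 897)*(-1400) = (-5 + 897)*(-1400) = 892*(-1400) = -1248800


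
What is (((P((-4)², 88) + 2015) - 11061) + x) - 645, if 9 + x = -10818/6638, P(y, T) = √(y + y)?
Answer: -32199709/3319 + 4*√2 ≈ -9696.0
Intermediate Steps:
P(y, T) = √2*√y (P(y, T) = √(2*y) = √2*√y)
x = -35280/3319 (x = -9 - 10818/6638 = -9 - 10818*1/6638 = -9 - 5409/3319 = -35280/3319 ≈ -10.630)
(((P((-4)², 88) + 2015) - 11061) + x) - 645 = (((√2*√((-4)²) + 2015) - 11061) - 35280/3319) - 645 = (((√2*√16 + 2015) - 11061) - 35280/3319) - 645 = (((√2*4 + 2015) - 11061) - 35280/3319) - 645 = (((4*√2 + 2015) - 11061) - 35280/3319) - 645 = (((2015 + 4*√2) - 11061) - 35280/3319) - 645 = ((-9046 + 4*√2) - 35280/3319) - 645 = (-30058954/3319 + 4*√2) - 645 = -32199709/3319 + 4*√2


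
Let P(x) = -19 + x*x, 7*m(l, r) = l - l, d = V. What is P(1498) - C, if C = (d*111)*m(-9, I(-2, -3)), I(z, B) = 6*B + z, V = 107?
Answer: 2243985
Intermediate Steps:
d = 107
I(z, B) = z + 6*B
m(l, r) = 0 (m(l, r) = (l - l)/7 = (1/7)*0 = 0)
P(x) = -19 + x**2
C = 0 (C = (107*111)*0 = 11877*0 = 0)
P(1498) - C = (-19 + 1498**2) - 1*0 = (-19 + 2244004) + 0 = 2243985 + 0 = 2243985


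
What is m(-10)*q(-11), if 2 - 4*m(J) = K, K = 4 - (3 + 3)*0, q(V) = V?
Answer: 11/2 ≈ 5.5000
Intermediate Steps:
K = 4 (K = 4 - 6*0 = 4 - 1*0 = 4 + 0 = 4)
m(J) = -1/2 (m(J) = 1/2 - 1/4*4 = 1/2 - 1 = -1/2)
m(-10)*q(-11) = -1/2*(-11) = 11/2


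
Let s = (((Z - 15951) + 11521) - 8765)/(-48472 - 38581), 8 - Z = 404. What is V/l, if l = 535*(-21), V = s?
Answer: -13591/978040455 ≈ -1.3896e-5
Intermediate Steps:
Z = -396 (Z = 8 - 1*404 = 8 - 404 = -396)
s = 13591/87053 (s = (((-396 - 15951) + 11521) - 8765)/(-48472 - 38581) = ((-16347 + 11521) - 8765)/(-87053) = (-4826 - 8765)*(-1/87053) = -13591*(-1/87053) = 13591/87053 ≈ 0.15612)
V = 13591/87053 ≈ 0.15612
l = -11235
V/l = (13591/87053)/(-11235) = (13591/87053)*(-1/11235) = -13591/978040455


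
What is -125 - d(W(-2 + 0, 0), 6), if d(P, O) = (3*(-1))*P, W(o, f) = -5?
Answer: -140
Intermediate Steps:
d(P, O) = -3*P
-125 - d(W(-2 + 0, 0), 6) = -125 - (-3)*(-5) = -125 - 1*15 = -125 - 15 = -140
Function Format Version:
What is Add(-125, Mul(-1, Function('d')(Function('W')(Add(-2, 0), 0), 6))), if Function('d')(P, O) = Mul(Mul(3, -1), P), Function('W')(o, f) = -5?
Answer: -140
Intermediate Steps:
Function('d')(P, O) = Mul(-3, P)
Add(-125, Mul(-1, Function('d')(Function('W')(Add(-2, 0), 0), 6))) = Add(-125, Mul(-1, Mul(-3, -5))) = Add(-125, Mul(-1, 15)) = Add(-125, -15) = -140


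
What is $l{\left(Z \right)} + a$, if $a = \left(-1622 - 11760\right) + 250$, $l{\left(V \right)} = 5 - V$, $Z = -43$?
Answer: $-13084$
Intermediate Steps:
$a = -13132$ ($a = -13382 + 250 = -13132$)
$l{\left(Z \right)} + a = \left(5 - -43\right) - 13132 = \left(5 + 43\right) - 13132 = 48 - 13132 = -13084$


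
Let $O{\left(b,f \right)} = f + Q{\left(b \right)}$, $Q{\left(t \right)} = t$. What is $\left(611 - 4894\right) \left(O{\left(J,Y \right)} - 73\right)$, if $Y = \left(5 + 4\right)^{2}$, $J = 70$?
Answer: $-334074$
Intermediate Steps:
$Y = 81$ ($Y = 9^{2} = 81$)
$O{\left(b,f \right)} = b + f$ ($O{\left(b,f \right)} = f + b = b + f$)
$\left(611 - 4894\right) \left(O{\left(J,Y \right)} - 73\right) = \left(611 - 4894\right) \left(\left(70 + 81\right) - 73\right) = - 4283 \left(151 - 73\right) = \left(-4283\right) 78 = -334074$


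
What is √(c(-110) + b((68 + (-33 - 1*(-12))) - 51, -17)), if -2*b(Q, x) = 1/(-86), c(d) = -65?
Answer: I*√480697/86 ≈ 8.0619*I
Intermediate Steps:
b(Q, x) = 1/172 (b(Q, x) = -½/(-86) = -½*(-1/86) = 1/172)
√(c(-110) + b((68 + (-33 - 1*(-12))) - 51, -17)) = √(-65 + 1/172) = √(-11179/172) = I*√480697/86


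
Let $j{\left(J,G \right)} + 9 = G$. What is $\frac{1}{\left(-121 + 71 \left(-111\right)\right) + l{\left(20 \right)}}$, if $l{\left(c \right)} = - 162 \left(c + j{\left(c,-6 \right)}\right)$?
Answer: $- \frac{1}{8812} \approx -0.00011348$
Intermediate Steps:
$j{\left(J,G \right)} = -9 + G$
$l{\left(c \right)} = 2430 - 162 c$ ($l{\left(c \right)} = - 162 \left(c - 15\right) = - 162 \left(-15 + c\right) = 2430 - 162 c$)
$\frac{1}{\left(-121 + 71 \left(-111\right)\right) + l{\left(20 \right)}} = \frac{1}{\left(-121 + 71 \left(-111\right)\right) + \left(2430 - 3240\right)} = \frac{1}{\left(-121 - 7881\right) + \left(2430 - 3240\right)} = \frac{1}{-8002 - 810} = \frac{1}{-8812} = - \frac{1}{8812}$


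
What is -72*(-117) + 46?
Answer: 8470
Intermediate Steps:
-72*(-117) + 46 = 8424 + 46 = 8470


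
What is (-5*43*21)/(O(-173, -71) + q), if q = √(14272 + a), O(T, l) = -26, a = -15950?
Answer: 58695/1177 + 4515*I*√1678/2354 ≈ 49.868 + 78.568*I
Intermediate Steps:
q = I*√1678 (q = √(14272 - 15950) = √(-1678) = I*√1678 ≈ 40.963*I)
(-5*43*21)/(O(-173, -71) + q) = (-5*43*21)/(-26 + I*√1678) = (-215*21)/(-26 + I*√1678) = -4515/(-26 + I*√1678)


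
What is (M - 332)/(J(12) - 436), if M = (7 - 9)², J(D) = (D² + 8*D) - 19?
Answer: 328/215 ≈ 1.5256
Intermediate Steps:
J(D) = -19 + D² + 8*D
M = 4 (M = (-2)² = 4)
(M - 332)/(J(12) - 436) = (4 - 332)/((-19 + 12² + 8*12) - 436) = -328/((-19 + 144 + 96) - 436) = -328/(221 - 436) = -328/(-215) = -328*(-1/215) = 328/215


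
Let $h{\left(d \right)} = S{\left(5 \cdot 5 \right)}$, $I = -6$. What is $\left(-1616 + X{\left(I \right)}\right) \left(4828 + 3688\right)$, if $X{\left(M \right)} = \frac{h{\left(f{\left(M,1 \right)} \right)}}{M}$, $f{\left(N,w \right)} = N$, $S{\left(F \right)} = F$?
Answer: $- \frac{41392018}{3} \approx -1.3797 \cdot 10^{7}$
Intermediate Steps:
$h{\left(d \right)} = 25$ ($h{\left(d \right)} = 5 \cdot 5 = 25$)
$X{\left(M \right)} = \frac{25}{M}$
$\left(-1616 + X{\left(I \right)}\right) \left(4828 + 3688\right) = \left(-1616 + \frac{25}{-6}\right) \left(4828 + 3688\right) = \left(-1616 + 25 \left(- \frac{1}{6}\right)\right) 8516 = \left(-1616 - \frac{25}{6}\right) 8516 = \left(- \frac{9721}{6}\right) 8516 = - \frac{41392018}{3}$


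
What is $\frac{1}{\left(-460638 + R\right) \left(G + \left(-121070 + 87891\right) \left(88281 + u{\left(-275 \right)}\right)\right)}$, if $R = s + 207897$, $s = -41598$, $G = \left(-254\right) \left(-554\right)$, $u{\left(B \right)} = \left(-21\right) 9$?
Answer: $\frac{1}{860253926099928} \approx 1.1624 \cdot 10^{-15}$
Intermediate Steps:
$u{\left(B \right)} = -189$
$G = 140716$
$R = 166299$ ($R = -41598 + 207897 = 166299$)
$\frac{1}{\left(-460638 + R\right) \left(G + \left(-121070 + 87891\right) \left(88281 + u{\left(-275 \right)}\right)\right)} = \frac{1}{\left(-460638 + 166299\right) \left(140716 + \left(-121070 + 87891\right) \left(88281 - 189\right)\right)} = \frac{1}{\left(-294339\right) \left(140716 - 2922804468\right)} = \frac{1}{\left(-294339\right) \left(-2922663752\right)} = \frac{1}{860253926099928}$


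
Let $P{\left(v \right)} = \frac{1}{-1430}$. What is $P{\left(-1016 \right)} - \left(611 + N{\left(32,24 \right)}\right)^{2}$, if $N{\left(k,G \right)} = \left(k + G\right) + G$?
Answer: $- \frac{682797831}{1430} \approx -4.7748 \cdot 10^{5}$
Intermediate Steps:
$N{\left(k,G \right)} = k + 2 G$ ($N{\left(k,G \right)} = \left(G + k\right) + G = k + 2 G$)
$P{\left(v \right)} = - \frac{1}{1430}$
$P{\left(-1016 \right)} - \left(611 + N{\left(32,24 \right)}\right)^{2} = - \frac{1}{1430} - \left(611 + \left(32 + 2 \cdot 24\right)\right)^{2} = - \frac{1}{1430} - \left(611 + \left(32 + 48\right)\right)^{2} = - \frac{1}{1430} - \left(611 + 80\right)^{2} = - \frac{1}{1430} - 691^{2} = - \frac{1}{1430} - 477481 = - \frac{682797831}{1430}$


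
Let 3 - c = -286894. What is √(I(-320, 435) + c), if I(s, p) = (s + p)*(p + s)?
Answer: √300122 ≈ 547.83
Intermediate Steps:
c = 286897 (c = 3 - 1*(-286894) = 3 + 286894 = 286897)
I(s, p) = (p + s)² (I(s, p) = (p + s)*(p + s) = (p + s)²)
√(I(-320, 435) + c) = √((435 - 320)² + 286897) = √(115² + 286897) = √(13225 + 286897) = √300122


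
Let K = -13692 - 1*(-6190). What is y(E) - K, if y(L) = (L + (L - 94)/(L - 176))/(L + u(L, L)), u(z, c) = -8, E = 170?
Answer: 1823222/243 ≈ 7503.0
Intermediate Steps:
y(L) = (L + (-94 + L)/(-176 + L))/(-8 + L) (y(L) = (L + (L - 94)/(L - 176))/(L - 8) = (L + (-94 + L)/(-176 + L))/(-8 + L))
K = -7502 (K = -13692 + 6190 = -7502)
y(E) - K = (-94 + 170² - 175*170)/(1408 + 170² - 184*170) - 1*(-7502) = (-94 + 28900 - 29750)/(1408 + 28900 - 31280) + 7502 = -944/(-972) + 7502 = -1/972*(-944) + 7502 = 236/243 + 7502 = 1823222/243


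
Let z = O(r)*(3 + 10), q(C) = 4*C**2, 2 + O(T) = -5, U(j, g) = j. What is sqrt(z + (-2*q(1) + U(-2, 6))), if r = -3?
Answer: I*sqrt(101) ≈ 10.05*I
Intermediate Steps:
O(T) = -7 (O(T) = -2 - 5 = -7)
z = -91 (z = -7*(3 + 10) = -7*13 = -91)
sqrt(z + (-2*q(1) + U(-2, 6))) = sqrt(-91 + (-8*1**2 - 2)) = sqrt(-91 + (-8 - 2)) = sqrt(-91 - 10) = sqrt(-101) = I*sqrt(101)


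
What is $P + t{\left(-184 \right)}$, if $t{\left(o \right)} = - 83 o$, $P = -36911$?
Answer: $-21639$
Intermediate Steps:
$P + t{\left(-184 \right)} = -36911 - -15272 = -36911 + 15272 = -21639$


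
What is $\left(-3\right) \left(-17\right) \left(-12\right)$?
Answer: $-612$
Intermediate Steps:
$\left(-3\right) \left(-17\right) \left(-12\right) = 51 \left(-12\right) = -612$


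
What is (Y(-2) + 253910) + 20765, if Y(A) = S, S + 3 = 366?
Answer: 275038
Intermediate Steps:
S = 363 (S = -3 + 366 = 363)
Y(A) = 363
(Y(-2) + 253910) + 20765 = (363 + 253910) + 20765 = 254273 + 20765 = 275038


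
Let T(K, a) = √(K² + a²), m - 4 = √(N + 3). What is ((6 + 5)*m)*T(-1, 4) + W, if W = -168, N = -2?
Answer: -168 + 55*√17 ≈ 58.771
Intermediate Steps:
m = 5 (m = 4 + √(-2 + 3) = 4 + √1 = 4 + 1 = 5)
((6 + 5)*m)*T(-1, 4) + W = ((6 + 5)*5)*√((-1)² + 4²) - 168 = (11*5)*√(1 + 16) - 168 = 55*√17 - 168 = -168 + 55*√17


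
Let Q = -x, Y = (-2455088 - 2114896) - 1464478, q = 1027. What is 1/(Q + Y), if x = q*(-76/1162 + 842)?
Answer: -581/4008393850 ≈ -1.4495e-7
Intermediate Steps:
x = 502371428/581 (x = 1027*(-76/1162 + 842) = 1027*(-76*1/1162 + 842) = 1027*(-38/581 + 842) = 1027*(489164/581) = 502371428/581 ≈ 8.6467e+5)
Y = -6034462 (Y = -4569984 - 1464478 = -6034462)
Q = -502371428/581 (Q = -1*502371428/581 = -502371428/581 ≈ -8.6467e+5)
1/(Q + Y) = 1/(-502371428/581 - 6034462) = 1/(-4008393850/581) = -581/4008393850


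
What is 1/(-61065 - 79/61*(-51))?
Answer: -61/3720936 ≈ -1.6394e-5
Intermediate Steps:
1/(-61065 - 79/61*(-51)) = 1/(-61065 + 4029/61) = 1/(-3720936/61) = -61/3720936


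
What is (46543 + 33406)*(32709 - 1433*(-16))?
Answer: 4448122513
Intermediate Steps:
(46543 + 33406)*(32709 - 1433*(-16)) = 79949*(32709 + 22928) = 79949*55637 = 4448122513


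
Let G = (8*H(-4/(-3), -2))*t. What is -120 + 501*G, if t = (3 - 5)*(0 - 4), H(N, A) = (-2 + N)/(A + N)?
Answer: 31944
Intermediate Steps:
H(N, A) = (-2 + N)/(A + N)
t = 8 (t = -2*(-4) = 8)
G = 64 (G = (8*((-2 - 4/(-3))/(-2 - 4/(-3))))*8 = (8*((-2 - 4*(-⅓))/(-2 - 4*(-⅓))))*8 = (8*((-2 + 4/3)/(-2 + 4/3)))*8 = (8*(-⅔/(-⅔)))*8 = (8*(-3/2*(-⅔)))*8 = (8*1)*8 = 8*8 = 64)
-120 + 501*G = -120 + 501*64 = -120 + 32064 = 31944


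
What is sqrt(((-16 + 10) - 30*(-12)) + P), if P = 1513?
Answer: sqrt(1867) ≈ 43.209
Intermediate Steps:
sqrt(((-16 + 10) - 30*(-12)) + P) = sqrt(((-16 + 10) - 30*(-12)) + 1513) = sqrt((-6 + 360) + 1513) = sqrt(354 + 1513) = sqrt(1867)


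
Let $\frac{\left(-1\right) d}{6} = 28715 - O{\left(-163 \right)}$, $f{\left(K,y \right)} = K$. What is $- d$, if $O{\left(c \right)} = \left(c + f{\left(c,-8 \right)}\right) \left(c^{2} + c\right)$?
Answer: $51822426$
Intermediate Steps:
$O{\left(c \right)} = 2 c \left(c + c^{2}\right)$ ($O{\left(c \right)} = \left(c + c\right) \left(c^{2} + c\right) = 2 c \left(c + c^{2}\right)$)
$d = -51822426$ ($d = - 6 \left(28715 - 2 \left(-163\right)^{2} \left(1 - 163\right)\right) = - 6 \left(28715 - 2 \cdot 26569 \left(-162\right)\right) = - 6 \left(28715 - -8608356\right) = - 6 \left(28715 + 8608356\right) = \left(-6\right) 8637071 = -51822426$)
$- d = \left(-1\right) \left(-51822426\right) = 51822426$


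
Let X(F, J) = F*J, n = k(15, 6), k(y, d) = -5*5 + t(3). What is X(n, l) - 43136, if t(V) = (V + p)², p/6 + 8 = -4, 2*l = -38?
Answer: -133120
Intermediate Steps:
l = -19 (l = (½)*(-38) = -19)
p = -72 (p = -48 + 6*(-4) = -48 - 24 = -72)
t(V) = (-72 + V)² (t(V) = (V - 72)² = (-72 + V)²)
k(y, d) = 4736 (k(y, d) = -5*5 + (-72 + 3)² = -25 + (-69)² = -25 + 4761 = 4736)
n = 4736
X(n, l) - 43136 = 4736*(-19) - 43136 = -89984 - 43136 = -133120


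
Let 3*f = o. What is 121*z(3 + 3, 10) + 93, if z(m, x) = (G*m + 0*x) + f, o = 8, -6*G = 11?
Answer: -2746/3 ≈ -915.33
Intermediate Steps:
G = -11/6 (G = -⅙*11 = -11/6 ≈ -1.8333)
f = 8/3 (f = (⅓)*8 = 8/3 ≈ 2.6667)
z(m, x) = 8/3 - 11*m/6 (z(m, x) = (-11*m/6 + 0*x) + 8/3 = (-11*m/6 + 0) + 8/3 = -11*m/6 + 8/3 = 8/3 - 11*m/6)
121*z(3 + 3, 10) + 93 = 121*(8/3 - 11*(3 + 3)/6) + 93 = 121*(8/3 - 11/6*6) + 93 = 121*(8/3 - 11) + 93 = 121*(-25/3) + 93 = -3025/3 + 93 = -2746/3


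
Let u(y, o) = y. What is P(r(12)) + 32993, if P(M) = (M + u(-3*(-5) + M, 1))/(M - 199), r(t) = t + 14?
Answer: 5707722/173 ≈ 32993.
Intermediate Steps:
r(t) = 14 + t
P(M) = (15 + 2*M)/(-199 + M) (P(M) = (M + (-3*(-5) + M))/(M - 199) = (M + (15 + M))/(-199 + M) = (15 + 2*M)/(-199 + M))
P(r(12)) + 32993 = (15 + 2*(14 + 12))/(-199 + (14 + 12)) + 32993 = (15 + 2*26)/(-199 + 26) + 32993 = (15 + 52)/(-173) + 32993 = -1/173*67 + 32993 = -67/173 + 32993 = 5707722/173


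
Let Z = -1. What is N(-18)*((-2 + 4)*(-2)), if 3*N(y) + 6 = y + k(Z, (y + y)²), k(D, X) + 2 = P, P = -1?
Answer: 36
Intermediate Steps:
k(D, X) = -3 (k(D, X) = -2 - 1 = -3)
N(y) = -3 + y/3 (N(y) = -2 + (y - 3)/3 = -2 + (-3 + y)/3 = -2 + (-1 + y/3) = -3 + y/3)
N(-18)*((-2 + 4)*(-2)) = (-3 + (⅓)*(-18))*((-2 + 4)*(-2)) = (-3 - 6)*(2*(-2)) = -9*(-4) = 36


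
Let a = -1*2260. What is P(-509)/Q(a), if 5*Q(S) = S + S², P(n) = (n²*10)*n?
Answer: -659361145/510534 ≈ -1291.5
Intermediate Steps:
P(n) = 10*n³ (P(n) = (10*n²)*n = 10*n³)
a = -2260
Q(S) = S/5 + S²/5 (Q(S) = (S + S²)/5 = S/5 + S²/5)
P(-509)/Q(a) = (10*(-509)³)/(((⅕)*(-2260)*(1 - 2260))) = (10*(-131872229))/(((⅕)*(-2260)*(-2259))) = -1318722290/1021068 = -1318722290*1/1021068 = -659361145/510534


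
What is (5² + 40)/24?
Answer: 65/24 ≈ 2.7083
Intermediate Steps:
(5² + 40)/24 = (25 + 40)*(1/24) = 65*(1/24) = 65/24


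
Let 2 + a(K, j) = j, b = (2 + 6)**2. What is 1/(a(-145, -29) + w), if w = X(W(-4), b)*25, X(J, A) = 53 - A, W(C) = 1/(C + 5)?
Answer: -1/306 ≈ -0.0032680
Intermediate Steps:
W(C) = 1/(5 + C)
b = 64 (b = 8**2 = 64)
a(K, j) = -2 + j
w = -275 (w = (53 - 1*64)*25 = (53 - 64)*25 = -11*25 = -275)
1/(a(-145, -29) + w) = 1/((-2 - 29) - 275) = 1/(-31 - 275) = 1/(-306) = -1/306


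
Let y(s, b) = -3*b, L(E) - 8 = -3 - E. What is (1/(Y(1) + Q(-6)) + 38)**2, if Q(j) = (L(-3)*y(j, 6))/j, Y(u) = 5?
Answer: 1216609/841 ≈ 1446.6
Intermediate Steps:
L(E) = 5 - E (L(E) = 8 + (-3 - E) = 5 - E)
Q(j) = -144/j (Q(j) = ((5 - 1*(-3))*(-3*6))/j = ((5 + 3)*(-18))/j = (8*(-18))/j = -144/j)
(1/(Y(1) + Q(-6)) + 38)**2 = (1/(5 - 144/(-6)) + 38)**2 = (1/(5 - 144*(-1/6)) + 38)**2 = (1/(5 + 24) + 38)**2 = (1/29 + 38)**2 = (1103/29)**2 = 1216609/841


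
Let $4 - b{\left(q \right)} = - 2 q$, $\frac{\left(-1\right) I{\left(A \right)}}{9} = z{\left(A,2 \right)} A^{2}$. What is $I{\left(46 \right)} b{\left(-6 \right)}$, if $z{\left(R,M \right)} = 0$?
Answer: $0$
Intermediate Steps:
$I{\left(A \right)} = 0$ ($I{\left(A \right)} = - 9 \cdot 0 A^{2} = \left(-9\right) 0 = 0$)
$b{\left(q \right)} = 4 + 2 q$ ($b{\left(q \right)} = 4 - - 2 q = 4 + 2 q$)
$I{\left(46 \right)} b{\left(-6 \right)} = 0 \left(4 + 2 \left(-6\right)\right) = 0 \left(4 - 12\right) = 0 \left(-8\right) = 0$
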